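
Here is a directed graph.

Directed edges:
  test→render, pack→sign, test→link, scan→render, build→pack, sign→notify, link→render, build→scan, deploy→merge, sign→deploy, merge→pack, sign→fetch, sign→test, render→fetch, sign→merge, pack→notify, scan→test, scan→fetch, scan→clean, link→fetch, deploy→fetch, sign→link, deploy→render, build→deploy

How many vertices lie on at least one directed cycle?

A vertex is on a directed cycle iff it belongs to a strongly connected component of size ≥ 2 (or has a self-loop).
The vertices on cycles are {pack, sign, merge, deploy} — 4 in total.

4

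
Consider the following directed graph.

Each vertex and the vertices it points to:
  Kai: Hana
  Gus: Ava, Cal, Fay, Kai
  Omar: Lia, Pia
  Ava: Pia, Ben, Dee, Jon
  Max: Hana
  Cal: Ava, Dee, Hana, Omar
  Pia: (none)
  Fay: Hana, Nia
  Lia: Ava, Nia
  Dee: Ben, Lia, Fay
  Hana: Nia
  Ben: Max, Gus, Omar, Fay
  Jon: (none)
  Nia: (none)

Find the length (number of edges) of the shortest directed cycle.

For each vertex v, BFS finds the shortest path from v back to v.
The shortest such closed walk is Ben → Gus → Ava → Ben, length 3.

3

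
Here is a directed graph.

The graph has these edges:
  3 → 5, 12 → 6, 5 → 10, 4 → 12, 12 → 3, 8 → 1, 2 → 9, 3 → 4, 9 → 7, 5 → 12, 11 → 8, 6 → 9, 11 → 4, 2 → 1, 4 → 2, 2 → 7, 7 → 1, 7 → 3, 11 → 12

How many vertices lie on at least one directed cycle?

8

A vertex is on a directed cycle iff it belongs to a strongly connected component of size ≥ 2 (or has a self-loop).
The vertices on cycles are {2, 3, 4, 5, 6, 7, 9, 12} — 8 in total.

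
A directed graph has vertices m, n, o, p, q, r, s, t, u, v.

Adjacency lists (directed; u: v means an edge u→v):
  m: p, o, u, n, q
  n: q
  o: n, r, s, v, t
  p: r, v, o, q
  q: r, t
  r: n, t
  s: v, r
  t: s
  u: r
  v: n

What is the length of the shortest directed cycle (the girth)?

3

For each vertex v, BFS finds the shortest path from v back to v.
The shortest such closed walk is q → r → n → q, length 3.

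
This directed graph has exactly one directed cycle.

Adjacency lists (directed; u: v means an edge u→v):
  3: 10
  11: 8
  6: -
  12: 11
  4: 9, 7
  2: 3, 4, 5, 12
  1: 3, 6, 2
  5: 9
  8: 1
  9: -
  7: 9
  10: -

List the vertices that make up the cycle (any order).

DFS with gray/black marking from 1:
1 gray
  3 gray
    10 gray
    10 black
  3 black
  6 gray
  6 black
  2 gray
    2→3: 3 black — skip
    4 gray
      9 gray
      9 black
      7 gray
        7→9: 9 black — skip
      7 black
    4 black
    5 gray
      5→9: 9 black — skip
    5 black
    12 gray
      11 gray
        8 gray
          8→1: 1 is gray → back edge
Back edge closes the cycle 1 → 2 → 12 → 11 → 8 → 1; its vertices are {1, 2, 8, 11, 12}.

1, 2, 8, 11, 12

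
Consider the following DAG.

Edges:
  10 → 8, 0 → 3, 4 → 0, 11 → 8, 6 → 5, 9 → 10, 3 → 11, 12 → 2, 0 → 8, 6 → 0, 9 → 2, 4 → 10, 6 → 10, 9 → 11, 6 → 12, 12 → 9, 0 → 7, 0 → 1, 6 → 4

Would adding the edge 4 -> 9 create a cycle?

Adding 4→9 creates a cycle iff 9 can already reach 4.
Explore from 9: no path reaches 4. The graph stays acyclic.

No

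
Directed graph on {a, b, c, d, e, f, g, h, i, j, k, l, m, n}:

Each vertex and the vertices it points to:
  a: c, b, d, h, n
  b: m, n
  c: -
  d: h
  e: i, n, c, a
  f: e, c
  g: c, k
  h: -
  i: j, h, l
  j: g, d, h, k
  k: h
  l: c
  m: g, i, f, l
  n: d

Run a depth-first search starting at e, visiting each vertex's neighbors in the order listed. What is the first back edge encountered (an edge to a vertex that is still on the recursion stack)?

DFS from e (visiting each vertex's neighbors in the order listed); mark gray on enter, black on exit:
e gray
  i gray
    j gray
      g gray
        c gray
        c black
        k gray
          h gray
          h black
        k black
      g black
      d gray
        d→h: h black — skip
      d black
      j→h: h black — skip
      j→k: k black — skip
    j black
    i→h: h black — skip
    l gray
      l→c: c black — skip
    l black
  i black
  n gray
    n→d: d black — skip
  n black
  e→c: c black — skip
  a gray
    a→c: c black — skip
    b gray
      m gray
        m→g: g black — skip
        m→i: i black — skip
        f gray
          f→e: e is gray → back edge
First back edge: f → e.

f→e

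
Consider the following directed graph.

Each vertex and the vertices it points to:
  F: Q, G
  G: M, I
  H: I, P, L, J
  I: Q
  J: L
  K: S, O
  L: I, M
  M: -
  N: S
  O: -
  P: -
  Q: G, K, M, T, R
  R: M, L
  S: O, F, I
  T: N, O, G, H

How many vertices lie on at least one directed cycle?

A vertex is on a directed cycle iff it belongs to a strongly connected component of size ≥ 2 (or has a self-loop).
The vertices on cycles are {F, G, H, I, J, K, L, N, Q, R, S, T} — 12 in total.

12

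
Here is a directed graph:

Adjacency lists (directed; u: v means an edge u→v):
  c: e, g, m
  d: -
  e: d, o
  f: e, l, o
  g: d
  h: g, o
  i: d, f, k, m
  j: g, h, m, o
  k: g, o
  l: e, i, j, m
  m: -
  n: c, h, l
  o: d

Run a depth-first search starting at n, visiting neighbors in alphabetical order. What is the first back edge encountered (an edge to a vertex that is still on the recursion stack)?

f->l

DFS from n (visiting neighbors in alphabetical order); mark gray on enter, black on exit:
n gray
  c gray
    e gray
      d gray
      d black
      o gray
        o→d: d black — skip
      o black
    e black
    g gray
      g→d: d black — skip
    g black
    m gray
    m black
  c black
  h gray
    h→g: g black — skip
    h→o: o black — skip
  h black
  l gray
    l→e: e black — skip
    i gray
      i→d: d black — skip
      f gray
        f→e: e black — skip
        f→l: l is gray → back edge
First back edge: f → l.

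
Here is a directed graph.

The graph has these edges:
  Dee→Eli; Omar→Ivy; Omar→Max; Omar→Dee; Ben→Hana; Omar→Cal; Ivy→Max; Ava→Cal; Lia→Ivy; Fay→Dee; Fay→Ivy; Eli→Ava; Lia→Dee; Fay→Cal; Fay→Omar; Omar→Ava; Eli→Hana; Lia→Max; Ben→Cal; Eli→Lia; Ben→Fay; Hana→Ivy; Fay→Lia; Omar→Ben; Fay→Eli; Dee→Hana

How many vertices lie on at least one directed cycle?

6

A vertex is on a directed cycle iff it belongs to a strongly connected component of size ≥ 2 (or has a self-loop).
The vertices on cycles are {Ben, Dee, Eli, Fay, Lia, Omar} — 6 in total.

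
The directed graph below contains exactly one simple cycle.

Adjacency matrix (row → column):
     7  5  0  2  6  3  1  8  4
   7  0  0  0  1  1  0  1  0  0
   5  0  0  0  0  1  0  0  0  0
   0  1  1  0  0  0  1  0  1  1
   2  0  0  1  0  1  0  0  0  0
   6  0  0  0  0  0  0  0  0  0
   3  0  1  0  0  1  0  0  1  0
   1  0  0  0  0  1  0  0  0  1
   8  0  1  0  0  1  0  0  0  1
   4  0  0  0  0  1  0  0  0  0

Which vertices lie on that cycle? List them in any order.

DFS with gray/black marking from 0:
0 gray
  4 gray
    6 gray
    6 black
  4 black
  3 gray
    8 gray
      8→6: 6 black — skip
      8→4: 4 black — skip
      5 gray
        5→6: 6 black — skip
      5 black
    8 black
    3→6: 6 black — skip
    3→5: 5 black — skip
  3 black
  0→5: 5 black — skip
  7 gray
    2 gray
      2→0: 0 is gray → back edge
Back edge closes the cycle 0 → 7 → 2 → 0; its vertices are {0, 2, 7}.

0, 2, 7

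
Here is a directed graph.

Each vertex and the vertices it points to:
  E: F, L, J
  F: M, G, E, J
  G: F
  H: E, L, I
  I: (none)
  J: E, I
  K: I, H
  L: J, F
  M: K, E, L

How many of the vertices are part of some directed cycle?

A vertex is on a directed cycle iff it belongs to a strongly connected component of size ≥ 2 (or has a self-loop).
The vertices on cycles are {E, F, G, H, J, K, L, M} — 8 in total.

8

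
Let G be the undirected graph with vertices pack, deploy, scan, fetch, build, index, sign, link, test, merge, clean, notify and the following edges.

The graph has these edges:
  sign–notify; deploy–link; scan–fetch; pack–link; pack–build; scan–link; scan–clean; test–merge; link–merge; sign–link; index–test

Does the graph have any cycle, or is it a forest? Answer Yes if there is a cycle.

DFS, tracking each vertex's parent; an edge to a visited non-parent vertex closes a cycle.
Start from notify:
visit notify (parent –)
  visit sign (parent notify)
    sign–notify: parent, skip
    visit link (parent sign)
      link–sign: parent, skip
      visit pack (parent link)
        visit build (parent pack)
          build–pack: parent, skip
        pack–link: parent, skip
      visit deploy (parent link)
        deploy–link: parent, skip
      visit merge (parent link)
        merge–link: parent, skip
        visit test (parent merge)
          visit index (parent test)
            index–test: parent, skip
          test–merge: parent, skip
      visit scan (parent link)
        visit clean (parent scan)
          clean–scan: parent, skip
        scan–link: parent, skip
        visit fetch (parent scan)
          fetch–scan: parent, skip
No non-parent visited neighbor found — the graph is a forest.

No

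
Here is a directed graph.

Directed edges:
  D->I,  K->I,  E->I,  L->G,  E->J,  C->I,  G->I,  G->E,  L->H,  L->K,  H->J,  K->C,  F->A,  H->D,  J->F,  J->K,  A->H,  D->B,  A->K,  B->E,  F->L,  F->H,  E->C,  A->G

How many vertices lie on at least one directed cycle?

A vertex is on a directed cycle iff it belongs to a strongly connected component of size ≥ 2 (or has a self-loop).
The vertices on cycles are {A, B, D, E, F, G, H, J, L} — 9 in total.

9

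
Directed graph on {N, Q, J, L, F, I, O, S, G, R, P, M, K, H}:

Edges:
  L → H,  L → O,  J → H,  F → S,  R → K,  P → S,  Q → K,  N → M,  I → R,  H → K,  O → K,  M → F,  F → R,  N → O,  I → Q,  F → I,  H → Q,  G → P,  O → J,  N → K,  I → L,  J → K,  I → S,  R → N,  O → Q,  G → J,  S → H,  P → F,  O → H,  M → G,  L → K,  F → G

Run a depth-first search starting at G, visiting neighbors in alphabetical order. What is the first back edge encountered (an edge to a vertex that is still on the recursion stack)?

F->G

DFS from G (visiting neighbors in alphabetical order); mark gray on enter, black on exit:
G gray
  J gray
    H gray
      K gray
      K black
      Q gray
        Q→K: K black — skip
      Q black
    H black
    J→K: K black — skip
  J black
  P gray
    F gray
      F→G: G is gray → back edge
First back edge: F → G.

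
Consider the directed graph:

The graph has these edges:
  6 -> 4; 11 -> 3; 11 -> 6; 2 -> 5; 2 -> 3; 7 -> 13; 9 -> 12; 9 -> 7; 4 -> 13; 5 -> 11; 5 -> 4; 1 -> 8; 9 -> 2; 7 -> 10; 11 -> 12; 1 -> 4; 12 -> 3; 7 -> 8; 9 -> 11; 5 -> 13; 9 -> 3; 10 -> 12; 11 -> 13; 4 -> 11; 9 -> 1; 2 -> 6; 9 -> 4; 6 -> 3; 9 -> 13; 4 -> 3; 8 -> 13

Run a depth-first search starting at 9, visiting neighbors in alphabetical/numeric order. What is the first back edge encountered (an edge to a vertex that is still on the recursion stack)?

DFS from 9 (visiting neighbors in alphabetical/numeric order); mark gray on enter, black on exit:
9 gray
  1 gray
    4 gray
      3 gray
      3 black
      11 gray
        11→3: 3 black — skip
        6 gray
          6→3: 3 black — skip
          6→4: 4 is gray → back edge
First back edge: 6 → 4.

6->4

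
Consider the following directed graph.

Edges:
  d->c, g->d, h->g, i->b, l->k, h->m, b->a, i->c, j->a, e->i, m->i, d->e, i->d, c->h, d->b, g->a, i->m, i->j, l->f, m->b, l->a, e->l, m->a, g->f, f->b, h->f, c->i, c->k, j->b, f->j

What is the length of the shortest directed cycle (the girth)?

For each vertex v, BFS finds the shortest path from v back to v.
The shortest such closed walk is c → i → c, length 2.

2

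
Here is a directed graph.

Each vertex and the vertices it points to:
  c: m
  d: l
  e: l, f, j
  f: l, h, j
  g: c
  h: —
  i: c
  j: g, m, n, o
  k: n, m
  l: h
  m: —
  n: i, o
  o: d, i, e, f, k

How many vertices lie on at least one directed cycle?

6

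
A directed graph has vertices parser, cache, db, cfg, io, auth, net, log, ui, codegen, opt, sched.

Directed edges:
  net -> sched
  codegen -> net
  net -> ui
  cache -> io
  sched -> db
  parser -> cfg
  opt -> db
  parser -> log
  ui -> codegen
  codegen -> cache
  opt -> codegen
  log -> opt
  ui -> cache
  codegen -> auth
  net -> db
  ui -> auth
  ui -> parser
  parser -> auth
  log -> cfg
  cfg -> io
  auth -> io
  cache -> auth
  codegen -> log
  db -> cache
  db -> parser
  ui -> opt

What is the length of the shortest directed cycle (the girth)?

3

For each vertex v, BFS finds the shortest path from v back to v.
The shortest such closed walk is net → ui → codegen → net, length 3.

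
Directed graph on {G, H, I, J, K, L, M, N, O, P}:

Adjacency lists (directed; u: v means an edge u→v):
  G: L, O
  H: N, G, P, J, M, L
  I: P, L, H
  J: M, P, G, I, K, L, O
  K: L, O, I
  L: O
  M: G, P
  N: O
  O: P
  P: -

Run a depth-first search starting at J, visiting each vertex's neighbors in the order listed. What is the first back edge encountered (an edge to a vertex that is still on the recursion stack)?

H→J

DFS from J (visiting each vertex's neighbors in the order listed); mark gray on enter, black on exit:
J gray
  M gray
    G gray
      L gray
        O gray
          P gray
          P black
        O black
      L black
      G→O: O black — skip
    G black
    M→P: P black — skip
  M black
  J→P: P black — skip
  J→G: G black — skip
  I gray
    I→P: P black — skip
    I→L: L black — skip
    H gray
      N gray
        N→O: O black — skip
      N black
      H→G: G black — skip
      H→P: P black — skip
      H→J: J is gray → back edge
First back edge: H → J.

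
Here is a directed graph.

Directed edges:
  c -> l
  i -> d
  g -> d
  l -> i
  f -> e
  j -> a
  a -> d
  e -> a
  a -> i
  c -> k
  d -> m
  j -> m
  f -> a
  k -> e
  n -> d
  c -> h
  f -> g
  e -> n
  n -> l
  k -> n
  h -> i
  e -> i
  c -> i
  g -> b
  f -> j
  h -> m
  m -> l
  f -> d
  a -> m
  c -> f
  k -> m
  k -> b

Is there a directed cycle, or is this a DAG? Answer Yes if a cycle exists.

DFS with white/gray/black marking, starting from l:
l gray
  i gray
    d gray
      m gray
        m→l: l is gray → back edge
Back edge found, so a cycle exists: l → i → d → m → l.

Yes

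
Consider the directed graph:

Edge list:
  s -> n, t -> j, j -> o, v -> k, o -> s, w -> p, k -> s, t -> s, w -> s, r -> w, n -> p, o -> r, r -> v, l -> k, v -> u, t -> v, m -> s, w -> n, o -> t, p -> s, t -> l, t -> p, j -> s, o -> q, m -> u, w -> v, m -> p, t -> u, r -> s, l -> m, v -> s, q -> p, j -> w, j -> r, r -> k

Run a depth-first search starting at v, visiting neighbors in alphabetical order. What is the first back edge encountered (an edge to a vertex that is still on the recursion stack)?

DFS from v (visiting neighbors in alphabetical order); mark gray on enter, black on exit:
v gray
  k gray
    s gray
      n gray
        p gray
          p→s: s is gray → back edge
First back edge: p → s.

p->s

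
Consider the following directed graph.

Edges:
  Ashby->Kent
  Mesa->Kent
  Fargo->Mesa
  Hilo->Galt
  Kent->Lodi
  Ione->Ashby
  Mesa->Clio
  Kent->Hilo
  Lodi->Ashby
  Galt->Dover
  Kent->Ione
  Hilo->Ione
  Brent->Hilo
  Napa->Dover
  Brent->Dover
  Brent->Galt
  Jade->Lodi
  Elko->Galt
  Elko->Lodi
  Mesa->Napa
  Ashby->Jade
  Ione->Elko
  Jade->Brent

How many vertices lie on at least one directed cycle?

8

A vertex is on a directed cycle iff it belongs to a strongly connected component of size ≥ 2 (or has a self-loop).
The vertices on cycles are {Elko, Hilo, Ione, Jade, Kent, Lodi, Ashby, Brent} — 8 in total.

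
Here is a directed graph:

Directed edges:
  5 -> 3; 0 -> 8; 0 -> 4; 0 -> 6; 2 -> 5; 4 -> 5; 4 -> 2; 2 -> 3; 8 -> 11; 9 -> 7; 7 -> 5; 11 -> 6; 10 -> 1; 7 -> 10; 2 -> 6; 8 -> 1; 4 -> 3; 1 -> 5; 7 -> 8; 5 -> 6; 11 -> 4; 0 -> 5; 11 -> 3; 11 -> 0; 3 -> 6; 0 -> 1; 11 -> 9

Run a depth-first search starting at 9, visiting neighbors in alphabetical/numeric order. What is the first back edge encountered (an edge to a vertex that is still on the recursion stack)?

DFS from 9 (visiting neighbors in alphabetical/numeric order); mark gray on enter, black on exit:
9 gray
  7 gray
    5 gray
      3 gray
        6 gray
        6 black
      3 black
      5→6: 6 black — skip
    5 black
    8 gray
      1 gray
        1→5: 5 black — skip
      1 black
      11 gray
        0 gray
          0→1: 1 black — skip
          4 gray
            2 gray
              2→3: 3 black — skip
              2→5: 5 black — skip
              2→6: 6 black — skip
            2 black
            4→3: 3 black — skip
            4→5: 5 black — skip
          4 black
          0→5: 5 black — skip
          0→6: 6 black — skip
          0→8: 8 is gray → back edge
First back edge: 0 → 8.

0->8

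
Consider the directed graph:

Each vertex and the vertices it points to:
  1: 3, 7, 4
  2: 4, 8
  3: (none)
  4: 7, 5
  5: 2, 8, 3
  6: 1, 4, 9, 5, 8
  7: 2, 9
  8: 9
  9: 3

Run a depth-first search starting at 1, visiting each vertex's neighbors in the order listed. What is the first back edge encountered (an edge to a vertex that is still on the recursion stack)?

4->7

DFS from 1 (visiting each vertex's neighbors in the order listed); mark gray on enter, black on exit:
1 gray
  3 gray
  3 black
  7 gray
    2 gray
      4 gray
        4→7: 7 is gray → back edge
First back edge: 4 → 7.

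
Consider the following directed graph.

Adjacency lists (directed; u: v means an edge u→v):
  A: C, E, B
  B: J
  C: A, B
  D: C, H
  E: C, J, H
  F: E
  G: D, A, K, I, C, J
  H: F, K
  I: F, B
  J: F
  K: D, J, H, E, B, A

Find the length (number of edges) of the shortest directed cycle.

2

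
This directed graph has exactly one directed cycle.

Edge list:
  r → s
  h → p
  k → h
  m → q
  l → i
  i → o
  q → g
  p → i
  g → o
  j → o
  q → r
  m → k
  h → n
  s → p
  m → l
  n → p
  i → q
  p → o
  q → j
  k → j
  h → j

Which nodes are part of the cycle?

i, p, q, r, s

DFS with gray/black marking from q:
q gray
  g gray
    o gray
    o black
  g black
  r gray
    s gray
      p gray
        i gray
          i→o: o black — skip
          i→q: q is gray → back edge
Back edge closes the cycle q → r → s → p → i → q; its vertices are {i, p, q, r, s}.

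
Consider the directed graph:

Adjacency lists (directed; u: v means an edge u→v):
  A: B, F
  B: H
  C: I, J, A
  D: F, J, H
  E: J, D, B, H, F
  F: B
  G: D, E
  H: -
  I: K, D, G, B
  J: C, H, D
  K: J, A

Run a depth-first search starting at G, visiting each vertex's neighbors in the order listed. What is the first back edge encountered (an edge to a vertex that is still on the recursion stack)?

K->J

DFS from G (visiting each vertex's neighbors in the order listed); mark gray on enter, black on exit:
G gray
  D gray
    F gray
      B gray
        H gray
        H black
      B black
    F black
    J gray
      C gray
        I gray
          K gray
            K→J: J is gray → back edge
First back edge: K → J.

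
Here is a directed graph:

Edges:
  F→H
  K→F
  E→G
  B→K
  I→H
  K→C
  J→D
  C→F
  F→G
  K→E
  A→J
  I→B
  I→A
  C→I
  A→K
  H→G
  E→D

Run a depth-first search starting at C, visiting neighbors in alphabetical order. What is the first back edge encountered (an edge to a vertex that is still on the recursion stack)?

DFS from C (visiting neighbors in alphabetical order); mark gray on enter, black on exit:
C gray
  F gray
    G gray
    G black
    H gray
      H→G: G black — skip
    H black
  F black
  I gray
    A gray
      J gray
        D gray
        D black
      J black
      K gray
        K→C: C is gray → back edge
First back edge: K → C.

K→C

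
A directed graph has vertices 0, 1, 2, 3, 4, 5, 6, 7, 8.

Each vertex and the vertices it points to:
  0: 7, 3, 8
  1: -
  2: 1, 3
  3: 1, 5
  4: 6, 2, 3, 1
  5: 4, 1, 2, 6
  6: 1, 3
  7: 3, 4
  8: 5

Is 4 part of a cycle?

Yes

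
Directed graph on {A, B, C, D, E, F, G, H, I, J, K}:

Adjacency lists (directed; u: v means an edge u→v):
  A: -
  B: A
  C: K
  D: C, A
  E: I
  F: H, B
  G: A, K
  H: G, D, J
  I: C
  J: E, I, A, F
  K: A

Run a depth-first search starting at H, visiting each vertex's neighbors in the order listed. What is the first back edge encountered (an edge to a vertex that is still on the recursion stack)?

F->H

DFS from H (visiting each vertex's neighbors in the order listed); mark gray on enter, black on exit:
H gray
  G gray
    A gray
    A black
    K gray
      K→A: A black — skip
    K black
  G black
  D gray
    C gray
      C→K: K black — skip
    C black
    D→A: A black — skip
  D black
  J gray
    E gray
      I gray
        I→C: C black — skip
      I black
    E black
    J→I: I black — skip
    J→A: A black — skip
    F gray
      F→H: H is gray → back edge
First back edge: F → H.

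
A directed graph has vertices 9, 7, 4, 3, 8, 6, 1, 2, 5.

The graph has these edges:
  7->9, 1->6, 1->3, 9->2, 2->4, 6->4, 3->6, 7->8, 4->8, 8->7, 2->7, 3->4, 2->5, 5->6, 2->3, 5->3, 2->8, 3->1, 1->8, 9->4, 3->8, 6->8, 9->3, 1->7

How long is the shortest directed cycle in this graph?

2

For each vertex v, BFS finds the shortest path from v back to v.
The shortest such closed walk is 1 → 3 → 1, length 2.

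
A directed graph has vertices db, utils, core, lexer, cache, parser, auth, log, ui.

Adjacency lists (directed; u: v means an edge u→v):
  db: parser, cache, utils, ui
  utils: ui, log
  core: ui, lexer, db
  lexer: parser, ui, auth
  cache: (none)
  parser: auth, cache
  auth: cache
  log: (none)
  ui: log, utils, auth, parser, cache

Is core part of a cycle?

core lies on a cycle iff there is a path from core back to itself.
Exploring from core, it never reaches itself; equivalently, its strongly connected component is a singleton.

No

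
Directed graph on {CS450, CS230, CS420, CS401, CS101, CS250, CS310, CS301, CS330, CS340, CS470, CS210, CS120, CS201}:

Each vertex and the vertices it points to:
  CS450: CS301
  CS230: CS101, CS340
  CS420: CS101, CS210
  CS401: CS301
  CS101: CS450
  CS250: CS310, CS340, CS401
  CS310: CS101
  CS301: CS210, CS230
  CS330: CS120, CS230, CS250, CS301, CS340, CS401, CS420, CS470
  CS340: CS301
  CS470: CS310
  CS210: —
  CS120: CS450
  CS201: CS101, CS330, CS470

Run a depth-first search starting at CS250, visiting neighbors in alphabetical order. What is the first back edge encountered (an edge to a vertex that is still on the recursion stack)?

CS230→CS101

DFS from CS250 (visiting neighbors in alphabetical order); mark gray on enter, black on exit:
CS250 gray
  CS310 gray
    CS101 gray
      CS450 gray
        CS301 gray
          CS210 gray
          CS210 black
          CS230 gray
            CS230→CS101: CS101 is gray → back edge
First back edge: CS230 → CS101.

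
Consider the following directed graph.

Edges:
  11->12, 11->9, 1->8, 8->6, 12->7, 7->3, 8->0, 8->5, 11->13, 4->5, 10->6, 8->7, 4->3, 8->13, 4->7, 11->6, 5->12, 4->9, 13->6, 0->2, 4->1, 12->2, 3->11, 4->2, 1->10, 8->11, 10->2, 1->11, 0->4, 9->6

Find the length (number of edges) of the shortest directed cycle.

4

For each vertex v, BFS finds the shortest path from v back to v.
The shortest such closed walk is 8 → 0 → 4 → 1 → 8, length 4.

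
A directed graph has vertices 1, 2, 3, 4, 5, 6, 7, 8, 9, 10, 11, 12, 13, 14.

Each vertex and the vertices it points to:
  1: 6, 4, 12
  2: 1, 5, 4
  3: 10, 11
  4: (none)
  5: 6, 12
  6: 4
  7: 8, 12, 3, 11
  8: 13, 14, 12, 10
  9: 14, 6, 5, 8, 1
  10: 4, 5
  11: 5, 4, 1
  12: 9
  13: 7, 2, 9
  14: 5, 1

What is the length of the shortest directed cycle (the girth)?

3

For each vertex v, BFS finds the shortest path from v back to v.
The shortest such closed walk is 8 → 12 → 9 → 8, length 3.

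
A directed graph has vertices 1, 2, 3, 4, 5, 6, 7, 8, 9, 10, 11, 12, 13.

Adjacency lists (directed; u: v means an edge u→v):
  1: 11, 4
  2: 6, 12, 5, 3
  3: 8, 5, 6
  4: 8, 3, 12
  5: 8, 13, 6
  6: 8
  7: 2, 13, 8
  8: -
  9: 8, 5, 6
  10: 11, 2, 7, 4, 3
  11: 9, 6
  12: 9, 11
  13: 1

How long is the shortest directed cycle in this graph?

5

For each vertex v, BFS finds the shortest path from v back to v.
The shortest such closed walk is 13 → 1 → 4 → 3 → 5 → 13, length 5.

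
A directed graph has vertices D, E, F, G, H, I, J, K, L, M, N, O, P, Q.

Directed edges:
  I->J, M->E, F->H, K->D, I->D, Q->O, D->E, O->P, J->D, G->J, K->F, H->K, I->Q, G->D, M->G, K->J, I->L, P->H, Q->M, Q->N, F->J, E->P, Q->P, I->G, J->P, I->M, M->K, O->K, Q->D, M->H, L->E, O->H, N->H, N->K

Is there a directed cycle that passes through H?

Yes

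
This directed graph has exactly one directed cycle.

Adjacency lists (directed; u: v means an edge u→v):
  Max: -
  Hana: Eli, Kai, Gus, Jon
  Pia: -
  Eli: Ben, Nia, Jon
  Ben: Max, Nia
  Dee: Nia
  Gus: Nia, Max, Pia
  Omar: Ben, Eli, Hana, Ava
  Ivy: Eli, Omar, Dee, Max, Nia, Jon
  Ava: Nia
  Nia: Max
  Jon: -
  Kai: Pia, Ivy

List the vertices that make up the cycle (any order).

DFS with gray/black marking from Omar:
Omar gray
  Ben gray
    Max gray
    Max black
    Nia gray
      Nia→Max: Max black — skip
    Nia black
  Ben black
  Eli gray
    Eli→Ben: Ben black — skip
    Eli→Nia: Nia black — skip
    Jon gray
    Jon black
  Eli black
  Hana gray
    Hana→Eli: Eli black — skip
    Kai gray
      Pia gray
      Pia black
      Ivy gray
        Ivy→Eli: Eli black — skip
        Ivy→Omar: Omar is gray → back edge
Back edge closes the cycle Omar → Hana → Kai → Ivy → Omar; its vertices are {Ivy, Kai, Hana, Omar}.

Ivy, Kai, Hana, Omar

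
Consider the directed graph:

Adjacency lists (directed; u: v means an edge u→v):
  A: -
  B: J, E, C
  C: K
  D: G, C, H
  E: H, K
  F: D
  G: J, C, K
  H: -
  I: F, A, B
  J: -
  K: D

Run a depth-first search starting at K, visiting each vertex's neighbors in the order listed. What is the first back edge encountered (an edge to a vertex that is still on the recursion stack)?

C->K

DFS from K (visiting each vertex's neighbors in the order listed); mark gray on enter, black on exit:
K gray
  D gray
    G gray
      J gray
      J black
      C gray
        C→K: K is gray → back edge
First back edge: C → K.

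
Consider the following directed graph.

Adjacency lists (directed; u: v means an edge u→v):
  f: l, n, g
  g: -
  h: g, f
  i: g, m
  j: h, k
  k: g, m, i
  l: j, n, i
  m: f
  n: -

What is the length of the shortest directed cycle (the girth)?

For each vertex v, BFS finds the shortest path from v back to v.
The shortest such closed walk is l → j → h → f → l, length 4.

4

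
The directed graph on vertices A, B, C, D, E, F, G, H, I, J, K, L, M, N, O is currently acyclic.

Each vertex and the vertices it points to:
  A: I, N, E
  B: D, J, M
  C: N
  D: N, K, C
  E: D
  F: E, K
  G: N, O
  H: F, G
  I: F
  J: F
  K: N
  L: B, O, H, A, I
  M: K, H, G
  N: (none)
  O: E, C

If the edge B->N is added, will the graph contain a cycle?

Adding B→N creates a cycle iff N can already reach B.
Explore from N: no path reaches B. The graph stays acyclic.

No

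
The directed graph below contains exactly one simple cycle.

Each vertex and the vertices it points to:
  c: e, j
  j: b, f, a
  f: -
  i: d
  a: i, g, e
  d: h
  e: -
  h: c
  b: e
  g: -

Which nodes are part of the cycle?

a, c, d, h, i, j

DFS with gray/black marking from j:
j gray
  b gray
    e gray
    e black
  b black
  f gray
  f black
  a gray
    i gray
      d gray
        h gray
          c gray
            c→e: e black — skip
            c→j: j is gray → back edge
Back edge closes the cycle j → a → i → d → h → c → j; its vertices are {a, c, d, h, i, j}.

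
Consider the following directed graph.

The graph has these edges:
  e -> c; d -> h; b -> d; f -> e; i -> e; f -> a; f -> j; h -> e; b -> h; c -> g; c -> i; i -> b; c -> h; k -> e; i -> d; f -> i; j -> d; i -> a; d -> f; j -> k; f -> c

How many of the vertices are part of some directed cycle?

9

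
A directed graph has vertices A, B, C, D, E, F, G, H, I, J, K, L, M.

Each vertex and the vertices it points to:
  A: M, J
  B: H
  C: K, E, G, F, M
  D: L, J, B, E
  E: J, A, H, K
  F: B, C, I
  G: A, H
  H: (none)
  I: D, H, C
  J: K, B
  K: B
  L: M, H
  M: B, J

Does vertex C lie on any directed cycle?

C is on a cycle iff C can reach itself via ≥1 edge.
C → F → C — yes.

Yes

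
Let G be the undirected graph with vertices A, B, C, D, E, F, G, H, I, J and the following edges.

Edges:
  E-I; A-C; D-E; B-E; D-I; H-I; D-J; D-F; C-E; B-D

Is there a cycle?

DFS, tracking each vertex's parent; an edge to a visited non-parent vertex closes a cycle.
Start from E:
visit E (parent –)
  visit D (parent E)
    visit B (parent D)
      B–D: parent, skip
      B–E: E visited and ≠ parent → cycle
Cycle: E – D – B – E.

Yes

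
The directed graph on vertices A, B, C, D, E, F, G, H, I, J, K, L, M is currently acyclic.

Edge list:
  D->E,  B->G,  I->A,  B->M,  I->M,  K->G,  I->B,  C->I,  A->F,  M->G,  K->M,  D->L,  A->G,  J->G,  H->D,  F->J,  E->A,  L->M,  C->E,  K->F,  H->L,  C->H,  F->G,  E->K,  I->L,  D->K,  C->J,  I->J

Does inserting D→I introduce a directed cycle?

Adding D→I creates a cycle iff I can already reach D.
Explore from I: no path reaches D. The graph stays acyclic.

No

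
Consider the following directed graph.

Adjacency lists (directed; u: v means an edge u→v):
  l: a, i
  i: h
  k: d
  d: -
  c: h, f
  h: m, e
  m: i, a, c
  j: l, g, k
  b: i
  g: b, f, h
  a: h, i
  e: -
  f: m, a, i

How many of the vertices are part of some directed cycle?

A vertex is on a directed cycle iff it belongs to a strongly connected component of size ≥ 2 (or has a self-loop).
The vertices on cycles are {a, c, f, h, i, m} — 6 in total.

6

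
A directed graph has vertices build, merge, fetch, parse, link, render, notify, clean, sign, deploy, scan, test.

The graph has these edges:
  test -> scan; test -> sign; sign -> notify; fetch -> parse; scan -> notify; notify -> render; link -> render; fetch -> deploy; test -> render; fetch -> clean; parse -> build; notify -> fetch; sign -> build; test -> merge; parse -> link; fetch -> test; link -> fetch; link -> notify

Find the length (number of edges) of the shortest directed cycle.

3

For each vertex v, BFS finds the shortest path from v back to v.
The shortest such closed walk is fetch → parse → link → fetch, length 3.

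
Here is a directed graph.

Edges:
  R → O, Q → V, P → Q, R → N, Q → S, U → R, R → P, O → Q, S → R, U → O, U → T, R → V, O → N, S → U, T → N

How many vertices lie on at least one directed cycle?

A vertex is on a directed cycle iff it belongs to a strongly connected component of size ≥ 2 (or has a self-loop).
The vertices on cycles are {O, P, Q, R, S, U} — 6 in total.

6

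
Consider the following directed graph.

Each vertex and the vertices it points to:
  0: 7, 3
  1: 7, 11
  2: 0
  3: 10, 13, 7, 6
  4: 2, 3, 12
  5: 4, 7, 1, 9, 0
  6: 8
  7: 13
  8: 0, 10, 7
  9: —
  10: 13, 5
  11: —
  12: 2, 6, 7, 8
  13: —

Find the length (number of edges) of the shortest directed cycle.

For each vertex v, BFS finds the shortest path from v back to v.
The shortest such closed walk is 5 → 0 → 3 → 10 → 5, length 4.

4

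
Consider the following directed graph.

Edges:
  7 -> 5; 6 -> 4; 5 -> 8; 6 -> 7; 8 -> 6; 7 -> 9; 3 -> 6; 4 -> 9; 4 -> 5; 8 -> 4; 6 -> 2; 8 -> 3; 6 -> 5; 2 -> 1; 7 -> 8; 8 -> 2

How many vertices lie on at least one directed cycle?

A vertex is on a directed cycle iff it belongs to a strongly connected component of size ≥ 2 (or has a self-loop).
The vertices on cycles are {3, 4, 5, 6, 7, 8} — 6 in total.

6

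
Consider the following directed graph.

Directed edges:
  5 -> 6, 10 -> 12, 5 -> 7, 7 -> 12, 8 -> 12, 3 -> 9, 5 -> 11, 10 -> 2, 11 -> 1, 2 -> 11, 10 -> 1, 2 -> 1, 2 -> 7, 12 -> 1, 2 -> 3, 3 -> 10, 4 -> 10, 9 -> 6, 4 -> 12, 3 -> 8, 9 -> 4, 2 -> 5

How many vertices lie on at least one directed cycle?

A vertex is on a directed cycle iff it belongs to a strongly connected component of size ≥ 2 (or has a self-loop).
The vertices on cycles are {2, 3, 4, 9, 10} — 5 in total.

5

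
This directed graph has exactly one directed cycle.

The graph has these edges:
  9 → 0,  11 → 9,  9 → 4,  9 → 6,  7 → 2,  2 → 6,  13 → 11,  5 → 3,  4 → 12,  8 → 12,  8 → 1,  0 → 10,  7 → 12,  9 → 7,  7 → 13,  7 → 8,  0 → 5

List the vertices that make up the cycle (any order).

7, 9, 11, 13

DFS with gray/black marking from 11:
11 gray
  9 gray
    7 gray
      2 gray
        6 gray
        6 black
      2 black
      8 gray
        1 gray
        1 black
        12 gray
        12 black
      8 black
      13 gray
        13→11: 11 is gray → back edge
Back edge closes the cycle 11 → 9 → 7 → 13 → 11; its vertices are {7, 9, 11, 13}.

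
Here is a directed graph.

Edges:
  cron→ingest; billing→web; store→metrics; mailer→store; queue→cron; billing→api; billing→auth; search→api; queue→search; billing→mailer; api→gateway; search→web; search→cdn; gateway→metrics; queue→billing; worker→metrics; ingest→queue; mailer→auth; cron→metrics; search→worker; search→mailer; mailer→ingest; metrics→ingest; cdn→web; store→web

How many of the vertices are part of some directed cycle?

A vertex is on a directed cycle iff it belongs to a strongly connected component of size ≥ 2 (or has a self-loop).
The vertices on cycles are {api, cron, queue, store, ingest, mailer, search, worker, billing, gateway, metrics} — 11 in total.

11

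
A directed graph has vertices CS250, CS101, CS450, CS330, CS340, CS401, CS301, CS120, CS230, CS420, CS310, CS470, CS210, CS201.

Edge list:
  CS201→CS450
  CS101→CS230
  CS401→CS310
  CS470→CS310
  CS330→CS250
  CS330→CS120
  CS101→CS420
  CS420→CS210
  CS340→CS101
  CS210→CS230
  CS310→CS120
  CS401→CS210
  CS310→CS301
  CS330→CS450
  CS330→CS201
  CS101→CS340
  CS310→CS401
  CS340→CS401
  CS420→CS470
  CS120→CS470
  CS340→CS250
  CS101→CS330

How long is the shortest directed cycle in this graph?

For each vertex v, BFS finds the shortest path from v back to v.
The shortest such closed walk is CS340 → CS101 → CS340, length 2.

2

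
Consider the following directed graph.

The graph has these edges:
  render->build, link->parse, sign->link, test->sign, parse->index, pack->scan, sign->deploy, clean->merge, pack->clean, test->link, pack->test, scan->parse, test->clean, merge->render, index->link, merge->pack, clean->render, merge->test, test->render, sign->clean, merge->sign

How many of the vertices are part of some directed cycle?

8

A vertex is on a directed cycle iff it belongs to a strongly connected component of size ≥ 2 (or has a self-loop).
The vertices on cycles are {link, pack, sign, test, clean, index, merge, parse} — 8 in total.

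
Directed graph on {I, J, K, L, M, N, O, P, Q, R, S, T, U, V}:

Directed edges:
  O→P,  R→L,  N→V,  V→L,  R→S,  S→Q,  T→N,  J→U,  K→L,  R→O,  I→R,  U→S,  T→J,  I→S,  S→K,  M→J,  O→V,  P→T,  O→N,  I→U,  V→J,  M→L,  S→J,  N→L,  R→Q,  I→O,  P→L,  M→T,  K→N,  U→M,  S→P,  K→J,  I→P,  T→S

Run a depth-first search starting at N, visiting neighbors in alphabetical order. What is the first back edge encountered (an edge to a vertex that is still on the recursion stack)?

DFS from N (visiting neighbors in alphabetical order); mark gray on enter, black on exit:
N gray
  L gray
  L black
  V gray
    J gray
      U gray
        M gray
          M→J: J is gray → back edge
First back edge: M → J.

M->J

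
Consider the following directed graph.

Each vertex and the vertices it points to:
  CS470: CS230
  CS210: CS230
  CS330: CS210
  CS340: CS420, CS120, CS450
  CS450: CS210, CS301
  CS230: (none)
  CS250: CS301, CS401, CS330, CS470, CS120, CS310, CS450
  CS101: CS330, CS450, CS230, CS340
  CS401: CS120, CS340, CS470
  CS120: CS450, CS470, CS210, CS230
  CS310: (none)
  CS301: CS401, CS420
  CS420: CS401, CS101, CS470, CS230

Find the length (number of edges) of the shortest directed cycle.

3

For each vertex v, BFS finds the shortest path from v back to v.
The shortest such closed walk is CS420 → CS401 → CS340 → CS420, length 3.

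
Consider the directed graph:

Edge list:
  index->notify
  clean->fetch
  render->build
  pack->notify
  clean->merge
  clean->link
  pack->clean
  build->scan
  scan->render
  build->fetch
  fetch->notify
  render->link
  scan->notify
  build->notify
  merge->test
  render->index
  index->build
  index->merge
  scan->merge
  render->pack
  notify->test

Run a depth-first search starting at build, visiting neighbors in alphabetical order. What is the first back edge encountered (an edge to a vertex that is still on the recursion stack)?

DFS from build (visiting neighbors in alphabetical order); mark gray on enter, black on exit:
build gray
  fetch gray
    notify gray
      test gray
      test black
    notify black
  fetch black
  build→notify: notify black — skip
  scan gray
    merge gray
      merge→test: test black — skip
    merge black
    scan→notify: notify black — skip
    render gray
      render→build: build is gray → back edge
First back edge: render → build.

render->build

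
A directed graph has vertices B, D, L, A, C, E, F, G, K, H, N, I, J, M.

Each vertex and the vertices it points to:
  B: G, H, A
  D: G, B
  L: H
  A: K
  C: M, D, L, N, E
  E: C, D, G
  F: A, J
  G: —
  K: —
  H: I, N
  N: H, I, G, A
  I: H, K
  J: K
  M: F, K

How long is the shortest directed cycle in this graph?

2

For each vertex v, BFS finds the shortest path from v back to v.
The shortest such closed walk is C → E → C, length 2.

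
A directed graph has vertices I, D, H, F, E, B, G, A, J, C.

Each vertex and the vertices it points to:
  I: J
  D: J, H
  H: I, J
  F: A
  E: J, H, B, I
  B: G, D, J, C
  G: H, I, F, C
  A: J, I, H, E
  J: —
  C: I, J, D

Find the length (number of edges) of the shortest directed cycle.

5

For each vertex v, BFS finds the shortest path from v back to v.
The shortest such closed walk is B → G → F → A → E → B, length 5.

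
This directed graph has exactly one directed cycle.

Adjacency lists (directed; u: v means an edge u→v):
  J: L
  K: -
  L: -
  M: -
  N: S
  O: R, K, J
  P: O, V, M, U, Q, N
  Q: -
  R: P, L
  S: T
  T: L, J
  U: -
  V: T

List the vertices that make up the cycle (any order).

DFS with gray/black marking from P:
P gray
  O gray
    R gray
      R→P: P is gray → back edge
Back edge closes the cycle P → O → R → P; its vertices are {O, P, R}.

O, P, R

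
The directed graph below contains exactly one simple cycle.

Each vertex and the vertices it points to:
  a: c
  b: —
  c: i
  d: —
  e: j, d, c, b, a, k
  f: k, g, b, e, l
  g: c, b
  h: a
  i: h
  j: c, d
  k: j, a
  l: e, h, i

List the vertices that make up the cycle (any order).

DFS with gray/black marking from i:
i gray
  h gray
    a gray
      c gray
        c→i: i is gray → back edge
Back edge closes the cycle i → h → a → c → i; its vertices are {a, c, h, i}.

a, c, h, i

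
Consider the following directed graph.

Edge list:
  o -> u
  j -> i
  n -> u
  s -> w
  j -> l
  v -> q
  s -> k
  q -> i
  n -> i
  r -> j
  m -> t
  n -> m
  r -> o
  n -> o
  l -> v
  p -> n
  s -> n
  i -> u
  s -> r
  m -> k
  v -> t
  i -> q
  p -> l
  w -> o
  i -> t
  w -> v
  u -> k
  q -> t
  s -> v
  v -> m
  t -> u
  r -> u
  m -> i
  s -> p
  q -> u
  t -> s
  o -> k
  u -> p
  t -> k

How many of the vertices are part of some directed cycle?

14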